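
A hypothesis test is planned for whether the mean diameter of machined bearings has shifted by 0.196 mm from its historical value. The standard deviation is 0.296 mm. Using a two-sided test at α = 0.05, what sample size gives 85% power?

For a one-sample z-test, n = ((z_{α/2} + z_β)·σ/δ)².
z_{α/2} = 1.960 (two-sided α = 0.05); z_β = 1.036 (power 85% → β = 0.15).
n = (2.996 × 0.296 / 0.196)² = 20.47
Round up: n = 21.

21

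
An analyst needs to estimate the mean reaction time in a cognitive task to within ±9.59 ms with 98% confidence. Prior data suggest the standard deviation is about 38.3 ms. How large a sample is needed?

For a mean, the margin of error is E = z·σ/√n, so n = (zσ/E)².
At 98% confidence, z = 2.326.
n = (2.326 × 38.3 / 9.59)² = 86.29
Round up: n = 87.

n = 87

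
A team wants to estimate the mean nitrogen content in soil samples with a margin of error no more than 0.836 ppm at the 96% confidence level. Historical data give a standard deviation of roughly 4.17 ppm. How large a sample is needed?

105

For a mean, the margin of error is E = z·σ/√n, so n = (zσ/E)².
At 96% confidence, z = 2.054.
n = (2.054 × 4.17 / 0.836)² = 104.97
Round up: n = 105.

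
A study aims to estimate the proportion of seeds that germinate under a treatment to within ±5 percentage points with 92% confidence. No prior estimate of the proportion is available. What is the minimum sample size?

For a proportion with margin E = 0.05 at 92% confidence, z = 1.751.
With no prior estimate, use p = 0.5, which maximizes p(1−p) at 0.25.
n = 0.25 × (z/E)² = 0.25 × (1.751/0.05)² = 306.60
Round up: n = 307.

307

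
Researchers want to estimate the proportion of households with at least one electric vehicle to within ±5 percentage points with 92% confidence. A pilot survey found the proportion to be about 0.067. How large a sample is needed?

For a proportion with margin E = 0.05 at 92% confidence, z = 1.751.
n = p̂(1−p̂)(z/E)² = 0.067 × 0.933 × (1.751/0.05)² = 76.66
Round up: n = 77.

n = 77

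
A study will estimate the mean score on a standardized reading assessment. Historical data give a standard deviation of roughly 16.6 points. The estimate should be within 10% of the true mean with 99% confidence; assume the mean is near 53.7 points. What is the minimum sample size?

For a mean, the margin of error is E = z·σ/√n, so n = (zσ/E)².
At 99% confidence, z = 2.576.
E = 10% of 53.7 = 5.37 points.
n = (2.576 × 16.6 / 5.37)² = 63.41
Round up: n = 64.

64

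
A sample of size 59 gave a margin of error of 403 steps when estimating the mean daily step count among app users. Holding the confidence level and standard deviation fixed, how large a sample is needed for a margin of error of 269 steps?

Margin of error scales as 1/√n, so n₂ = n₁·(E₁/E₂)².
n₂ = 59 × (403/269)² = 59 × 2.244 = 132.40
Round up: n₂ = 133.

133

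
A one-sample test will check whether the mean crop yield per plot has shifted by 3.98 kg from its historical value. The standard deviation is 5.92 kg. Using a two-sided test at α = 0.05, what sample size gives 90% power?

For a one-sample z-test, n = ((z_{α/2} + z_β)·σ/δ)².
z_{α/2} = 1.960 (two-sided α = 0.05); z_β = 1.282 (power 90% → β = 0.1).
n = (3.242 × 5.92 / 3.98)² = 23.25
Round up: n = 24.

n = 24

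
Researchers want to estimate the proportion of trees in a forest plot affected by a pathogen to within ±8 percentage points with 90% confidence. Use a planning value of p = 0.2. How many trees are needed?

For a proportion with margin E = 0.08 at 90% confidence, z = 1.645.
n = p̂(1−p̂)(z/E)² = 0.2 × 0.8 × (1.645/0.08)² = 67.65
Round up: n = 68.

68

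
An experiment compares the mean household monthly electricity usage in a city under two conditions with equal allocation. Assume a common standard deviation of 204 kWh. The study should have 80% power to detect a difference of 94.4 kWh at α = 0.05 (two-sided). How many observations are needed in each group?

74 per group

For two equal groups, n per group = 2·((z_{α/2} + z_β)·σ/δ)².
z_{α/2} = 1.960; z_β = 0.842 (power 80%).
n = 2 × (2.802 × 204 / 94.4)² = 2 × 36.67 = 73.34
Round up: n = 74 per group.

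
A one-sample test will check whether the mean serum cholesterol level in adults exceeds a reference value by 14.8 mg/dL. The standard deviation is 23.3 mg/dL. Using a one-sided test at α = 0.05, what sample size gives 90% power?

22

For a one-sample z-test, n = ((z_α + z_β)·σ/δ)².
z_α = 1.645 (one-sided α = 0.05); z_β = 1.282 (power 90% → β = 0.1).
n = (2.927 × 23.3 / 14.8)² = 21.23
Round up: n = 22.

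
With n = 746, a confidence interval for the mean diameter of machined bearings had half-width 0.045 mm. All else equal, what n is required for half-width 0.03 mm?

Margin of error scales as 1/√n, so n₂ = n₁·(E₁/E₂)².
n₂ = 746 × (0.045/0.03)² = 746 × 2.25 = 1678.50
Round up: n₂ = 1679.

n = 1679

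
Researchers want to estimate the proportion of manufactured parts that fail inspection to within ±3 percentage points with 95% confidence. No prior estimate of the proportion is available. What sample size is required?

For a proportion with margin E = 0.03 at 95% confidence, z = 1.960.
With no prior estimate, use p = 0.5, which maximizes p(1−p) at 0.25.
n = 0.25 × (z/E)² = 0.25 × (1.960/0.03)² = 1067.11
Round up: n = 1068.

1068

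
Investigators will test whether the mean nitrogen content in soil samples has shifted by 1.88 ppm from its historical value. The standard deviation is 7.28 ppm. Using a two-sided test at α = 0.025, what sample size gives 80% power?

143

For a one-sample z-test, n = ((z_{α/2} + z_β)·σ/δ)².
z_{α/2} = 2.241 (two-sided α = 0.025); z_β = 0.842 (power 80% → β = 0.2).
n = (3.083 × 7.28 / 1.88)² = 142.53
Round up: n = 143.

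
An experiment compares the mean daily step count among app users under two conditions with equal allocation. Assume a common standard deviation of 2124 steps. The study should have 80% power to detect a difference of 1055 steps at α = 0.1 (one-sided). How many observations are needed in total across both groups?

For two equal groups, n per group = 2·((z_α + z_β)·σ/δ)².
z_α = 1.282; z_β = 0.842 (power 80%).
n = 2 × (2.124 × 2124 / 1055)² = 2 × 18.29 = 36.58
Round up: n = 37 per group.
Total across both groups: 2 × 37 = 74.

74 total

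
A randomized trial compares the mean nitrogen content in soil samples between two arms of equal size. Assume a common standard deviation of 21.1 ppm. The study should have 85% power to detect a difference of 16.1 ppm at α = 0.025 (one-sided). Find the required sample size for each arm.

31 per group

For two equal groups, n per group = 2·((z_α + z_β)·σ/δ)².
z_α = 1.960; z_β = 1.036 (power 85%).
n = 2 × (2.996 × 21.1 / 16.1)² = 2 × 15.42 = 30.84
Round up: n = 31 per group.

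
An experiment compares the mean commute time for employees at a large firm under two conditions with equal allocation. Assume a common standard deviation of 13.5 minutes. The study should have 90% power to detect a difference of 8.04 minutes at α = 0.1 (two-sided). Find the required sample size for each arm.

For two equal groups, n per group = 2·((z_{α/2} + z_β)·σ/δ)².
z_{α/2} = 1.645; z_β = 1.282 (power 90%).
n = 2 × (2.927 × 13.5 / 8.04)² = 2 × 24.15 = 48.30
Round up: n = 49 per group.

49 per group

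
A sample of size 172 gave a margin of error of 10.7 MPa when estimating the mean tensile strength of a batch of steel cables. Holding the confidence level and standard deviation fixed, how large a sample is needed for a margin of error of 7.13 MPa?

Margin of error scales as 1/√n, so n₂ = n₁·(E₁/E₂)².
n₂ = 172 × (10.7/7.13)² = 172 × 2.252 = 387.34
Round up: n₂ = 388.

388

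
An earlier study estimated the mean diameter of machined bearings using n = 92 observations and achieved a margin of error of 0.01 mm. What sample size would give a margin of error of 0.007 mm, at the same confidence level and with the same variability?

n = 188

Margin of error scales as 1/√n, so n₂ = n₁·(E₁/E₂)².
n₂ = 92 × (0.01/0.007)² = 92 × 2.041 = 187.77
Round up: n₂ = 188.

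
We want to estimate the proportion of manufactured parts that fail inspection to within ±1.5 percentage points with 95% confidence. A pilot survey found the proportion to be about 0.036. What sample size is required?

593

For a proportion with margin E = 0.015 at 95% confidence, z = 1.960.
n = p̂(1−p̂)(z/E)² = 0.036 × 0.964 × (1.960/0.015)² = 592.53
Round up: n = 593.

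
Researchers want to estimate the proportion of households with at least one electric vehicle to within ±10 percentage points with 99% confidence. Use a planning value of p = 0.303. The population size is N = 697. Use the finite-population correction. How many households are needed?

For a proportion with margin E = 0.1 at 99% confidence, z = 2.576.
n = p̂(1−p̂)(z/E)² = 0.303 × 0.697 × (2.576/0.1)² = 140.14 — call this n₀.
Finite-population correction with N = 697: n = n₀ / (1 + (n₀−1)/N) = 140.14 / 1.2 = 116.78
Round up: n = 117.

n = 117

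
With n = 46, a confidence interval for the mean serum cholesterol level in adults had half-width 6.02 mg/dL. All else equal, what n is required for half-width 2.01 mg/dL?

413

Margin of error scales as 1/√n, so n₂ = n₁·(E₁/E₂)².
n₂ = 46 × (6.02/2.01)² = 46 × 8.97 = 412.62
Round up: n₂ = 413.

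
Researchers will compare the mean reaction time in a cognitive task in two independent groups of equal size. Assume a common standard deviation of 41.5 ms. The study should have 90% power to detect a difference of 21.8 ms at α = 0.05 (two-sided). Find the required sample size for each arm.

For two equal groups, n per group = 2·((z_{α/2} + z_β)·σ/δ)².
z_{α/2} = 1.960; z_β = 1.282 (power 90%).
n = 2 × (3.242 × 41.5 / 21.8)² = 2 × 38.09 = 76.18
Round up: n = 77 per group.

77 per group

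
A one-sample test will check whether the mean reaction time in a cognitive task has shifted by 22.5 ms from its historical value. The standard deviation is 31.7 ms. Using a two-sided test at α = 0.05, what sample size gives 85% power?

18

For a one-sample z-test, n = ((z_{α/2} + z_β)·σ/δ)².
z_{α/2} = 1.960 (two-sided α = 0.05); z_β = 1.036 (power 85% → β = 0.15).
n = (2.996 × 31.7 / 22.5)² = 17.82
Round up: n = 18.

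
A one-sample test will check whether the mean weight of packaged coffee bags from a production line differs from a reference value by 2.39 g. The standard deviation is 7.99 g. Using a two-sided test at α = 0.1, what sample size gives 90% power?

96

For a one-sample z-test, n = ((z_{α/2} + z_β)·σ/δ)².
z_{α/2} = 1.645 (two-sided α = 0.1); z_β = 1.282 (power 90% → β = 0.1).
n = (2.927 × 7.99 / 2.39)² = 95.75
Round up: n = 96.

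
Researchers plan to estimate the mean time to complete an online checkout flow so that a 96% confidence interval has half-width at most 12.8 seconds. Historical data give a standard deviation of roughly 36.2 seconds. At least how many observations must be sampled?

34

For a mean, the margin of error is E = z·σ/√n, so n = (zσ/E)².
At 96% confidence, z = 2.054.
n = (2.054 × 36.2 / 12.8)² = 33.74
Round up: n = 34.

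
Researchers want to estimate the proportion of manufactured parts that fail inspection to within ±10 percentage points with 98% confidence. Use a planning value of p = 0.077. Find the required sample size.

For a proportion with margin E = 0.1 at 98% confidence, z = 2.326.
n = p̂(1−p̂)(z/E)² = 0.077 × 0.923 × (2.326/0.1)² = 38.45
Round up: n = 39.

39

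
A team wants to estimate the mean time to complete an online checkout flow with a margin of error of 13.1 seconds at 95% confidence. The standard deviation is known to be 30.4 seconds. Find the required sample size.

For a mean, the margin of error is E = z·σ/√n, so n = (zσ/E)².
At 95% confidence, z = 1.960.
n = (1.960 × 30.4 / 13.1)² = 20.69
Round up: n = 21.

21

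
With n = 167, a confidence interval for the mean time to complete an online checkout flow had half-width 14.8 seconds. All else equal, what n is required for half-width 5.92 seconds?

Margin of error scales as 1/√n, so n₂ = n₁·(E₁/E₂)².
n₂ = 167 × (14.8/5.92)² = 167 × 6.25 = 1043.75
Round up: n₂ = 1044.

1044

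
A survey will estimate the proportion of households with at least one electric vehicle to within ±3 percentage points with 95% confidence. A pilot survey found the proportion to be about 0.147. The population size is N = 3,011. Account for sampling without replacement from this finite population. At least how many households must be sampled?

455

For a proportion with margin E = 0.03 at 95% confidence, z = 1.960.
n = p̂(1−p̂)(z/E)² = 0.147 × 0.853 × (1.960/0.03)² = 535.22 — call this n₀.
Finite-population correction with N = 3,011: n = n₀ / (1 + (n₀−1)/N) = 535.22 / 1.177 = 454.73
Round up: n = 455.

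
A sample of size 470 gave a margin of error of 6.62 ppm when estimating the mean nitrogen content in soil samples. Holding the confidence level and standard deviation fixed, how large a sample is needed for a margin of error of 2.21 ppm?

Margin of error scales as 1/√n, so n₂ = n₁·(E₁/E₂)².
n₂ = 470 × (6.62/2.21)² = 470 × 8.973 = 4217.31
Round up: n₂ = 4218.

n = 4218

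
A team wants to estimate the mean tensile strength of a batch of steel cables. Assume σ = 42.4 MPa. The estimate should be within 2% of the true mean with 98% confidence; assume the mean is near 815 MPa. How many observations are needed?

For a mean, the margin of error is E = z·σ/√n, so n = (zσ/E)².
At 98% confidence, z = 2.326.
E = 2% of 815 = 16.3 MPa.
n = (2.326 × 42.4 / 16.3)² = 36.61
Round up: n = 37.

37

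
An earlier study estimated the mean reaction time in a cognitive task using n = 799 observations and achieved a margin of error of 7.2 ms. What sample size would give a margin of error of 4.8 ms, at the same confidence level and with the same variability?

1798

Margin of error scales as 1/√n, so n₂ = n₁·(E₁/E₂)².
n₂ = 799 × (7.2/4.8)² = 799 × 2.25 = 1797.75
Round up: n₂ = 1798.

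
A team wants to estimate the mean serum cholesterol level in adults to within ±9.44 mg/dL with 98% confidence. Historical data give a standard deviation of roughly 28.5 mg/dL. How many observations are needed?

n = 50

For a mean, the margin of error is E = z·σ/√n, so n = (zσ/E)².
At 98% confidence, z = 2.326.
n = (2.326 × 28.5 / 9.44)² = 49.31
Round up: n = 50.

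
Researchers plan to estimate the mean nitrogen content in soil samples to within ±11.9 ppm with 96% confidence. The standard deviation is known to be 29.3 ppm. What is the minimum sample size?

n = 26

For a mean, the margin of error is E = z·σ/√n, so n = (zσ/E)².
At 96% confidence, z = 2.054.
n = (2.054 × 29.3 / 11.9)² = 25.58
Round up: n = 26.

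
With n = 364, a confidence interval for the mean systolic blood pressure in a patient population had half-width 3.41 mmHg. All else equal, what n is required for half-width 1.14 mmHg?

Margin of error scales as 1/√n, so n₂ = n₁·(E₁/E₂)².
n₂ = 364 × (3.41/1.14)² = 364 × 8.947 = 3256.71
Round up: n₂ = 3257.

3257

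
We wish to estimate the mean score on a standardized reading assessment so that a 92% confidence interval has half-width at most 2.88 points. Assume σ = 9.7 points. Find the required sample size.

For a mean, the margin of error is E = z·σ/√n, so n = (zσ/E)².
At 92% confidence, z = 1.751.
n = (1.751 × 9.7 / 2.88)² = 34.78
Round up: n = 35.

35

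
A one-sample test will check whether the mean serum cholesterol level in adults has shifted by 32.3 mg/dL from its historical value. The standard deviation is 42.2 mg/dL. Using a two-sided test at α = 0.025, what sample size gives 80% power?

17

For a one-sample z-test, n = ((z_{α/2} + z_β)·σ/δ)².
z_{α/2} = 2.241 (two-sided α = 0.025); z_β = 0.842 (power 80% → β = 0.2).
n = (3.083 × 42.2 / 32.3)² = 16.22
Round up: n = 17.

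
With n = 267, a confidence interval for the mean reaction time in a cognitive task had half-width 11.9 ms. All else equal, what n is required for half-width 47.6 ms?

17

Margin of error scales as 1/√n, so n₂ = n₁·(E₁/E₂)².
n₂ = 267 × (11.9/47.6)² = 267 × 0.0625 = 16.69
Round up: n₂ = 17.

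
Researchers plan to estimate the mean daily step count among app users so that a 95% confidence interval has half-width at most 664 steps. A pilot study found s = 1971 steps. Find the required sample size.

For a mean, the margin of error is E = z·σ/√n, so n = (zσ/E)².
At 95% confidence, z = 1.960.
n = (1.960 × 1971 / 664)² = 33.85
Round up: n = 34.

34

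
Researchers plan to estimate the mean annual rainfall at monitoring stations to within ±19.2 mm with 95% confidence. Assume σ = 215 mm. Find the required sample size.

482

For a mean, the margin of error is E = z·σ/√n, so n = (zσ/E)².
At 95% confidence, z = 1.960.
n = (1.960 × 215 / 19.2)² = 481.71
Round up: n = 482.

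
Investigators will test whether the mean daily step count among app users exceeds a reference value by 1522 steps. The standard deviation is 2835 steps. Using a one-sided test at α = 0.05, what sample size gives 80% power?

22

For a one-sample z-test, n = ((z_α + z_β)·σ/δ)².
z_α = 1.645 (one-sided α = 0.05); z_β = 0.842 (power 80% → β = 0.2).
n = (2.487 × 2835 / 1522)² = 21.46
Round up: n = 22.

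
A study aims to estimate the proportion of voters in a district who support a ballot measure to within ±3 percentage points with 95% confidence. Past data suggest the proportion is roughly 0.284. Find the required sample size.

n = 868

For a proportion with margin E = 0.03 at 95% confidence, z = 1.960.
n = p̂(1−p̂)(z/E)² = 0.284 × 0.716 × (1.960/0.03)² = 867.96
Round up: n = 868.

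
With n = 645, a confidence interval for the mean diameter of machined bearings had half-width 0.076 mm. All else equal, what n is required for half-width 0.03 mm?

Margin of error scales as 1/√n, so n₂ = n₁·(E₁/E₂)².
n₂ = 645 × (0.076/0.03)² = 645 × 6.418 = 4139.61
Round up: n₂ = 4140.

4140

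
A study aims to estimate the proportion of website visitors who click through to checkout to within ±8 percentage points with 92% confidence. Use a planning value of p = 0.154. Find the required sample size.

For a proportion with margin E = 0.08 at 92% confidence, z = 1.751.
n = p̂(1−p̂)(z/E)² = 0.154 × 0.846 × (1.751/0.08)² = 62.41
Round up: n = 63.

63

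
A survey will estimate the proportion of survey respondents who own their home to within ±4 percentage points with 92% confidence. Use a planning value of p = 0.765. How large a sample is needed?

For a proportion with margin E = 0.04 at 92% confidence, z = 1.751.
n = p̂(1−p̂)(z/E)² = 0.765 × 0.235 × (1.751/0.04)² = 344.49
Round up: n = 345.

345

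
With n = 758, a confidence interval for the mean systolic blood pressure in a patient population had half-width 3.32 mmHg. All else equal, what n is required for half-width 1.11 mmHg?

Margin of error scales as 1/√n, so n₂ = n₁·(E₁/E₂)².
n₂ = 758 × (3.32/1.11)² = 758 × 8.946 = 6781.07
Round up: n₂ = 6782.

n = 6782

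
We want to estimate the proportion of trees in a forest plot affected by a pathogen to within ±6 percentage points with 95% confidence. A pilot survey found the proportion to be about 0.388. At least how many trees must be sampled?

254

For a proportion with margin E = 0.06 at 95% confidence, z = 1.960.
n = p̂(1−p̂)(z/E)² = 0.388 × 0.612 × (1.960/0.06)² = 253.39
Round up: n = 254.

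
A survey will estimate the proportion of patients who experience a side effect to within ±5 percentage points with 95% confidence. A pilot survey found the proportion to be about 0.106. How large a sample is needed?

146

For a proportion with margin E = 0.05 at 95% confidence, z = 1.960.
n = p̂(1−p̂)(z/E)² = 0.106 × 0.894 × (1.960/0.05)² = 145.62
Round up: n = 146.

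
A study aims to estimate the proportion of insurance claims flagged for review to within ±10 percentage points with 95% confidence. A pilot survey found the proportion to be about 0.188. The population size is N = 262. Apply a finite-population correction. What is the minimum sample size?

n = 49

For a proportion with margin E = 0.1 at 95% confidence, z = 1.960.
n = p̂(1−p̂)(z/E)² = 0.188 × 0.812 × (1.960/0.1)² = 58.64 — call this n₀.
Finite-population correction with N = 262: n = n₀ / (1 + (n₀−1)/N) = 58.64 / 1.22 = 48.07
Round up: n = 49.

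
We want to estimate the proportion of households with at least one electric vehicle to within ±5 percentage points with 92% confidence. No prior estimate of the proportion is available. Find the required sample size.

307

For a proportion with margin E = 0.05 at 92% confidence, z = 1.751.
With no prior estimate, use p = 0.5, which maximizes p(1−p) at 0.25.
n = 0.25 × (z/E)² = 0.25 × (1.751/0.05)² = 306.60
Round up: n = 307.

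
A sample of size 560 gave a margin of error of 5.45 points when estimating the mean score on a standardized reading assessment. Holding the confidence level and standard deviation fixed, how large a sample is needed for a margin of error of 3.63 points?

Margin of error scales as 1/√n, so n₂ = n₁·(E₁/E₂)².
n₂ = 560 × (5.45/3.63)² = 560 × 2.254 = 1262.24
Round up: n₂ = 1263.

n = 1263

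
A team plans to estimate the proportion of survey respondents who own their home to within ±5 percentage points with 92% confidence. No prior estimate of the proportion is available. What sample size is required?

For a proportion with margin E = 0.05 at 92% confidence, z = 1.751.
With no prior estimate, use p = 0.5, which maximizes p(1−p) at 0.25.
n = 0.25 × (z/E)² = 0.25 × (1.751/0.05)² = 306.60
Round up: n = 307.

307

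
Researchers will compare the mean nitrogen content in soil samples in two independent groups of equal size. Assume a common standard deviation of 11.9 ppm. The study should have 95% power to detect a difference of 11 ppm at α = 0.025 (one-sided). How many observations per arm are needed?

For two equal groups, n per group = 2·((z_α + z_β)·σ/δ)².
z_α = 1.960; z_β = 1.645 (power 95%).
n = 2 × (3.605 × 11.9 / 11)² = 2 × 15.21 = 30.42
Round up: n = 31 per group.

31 per group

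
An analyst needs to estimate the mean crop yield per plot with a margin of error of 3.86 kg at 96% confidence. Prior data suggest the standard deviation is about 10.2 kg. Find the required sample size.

For a mean, the margin of error is E = z·σ/√n, so n = (zσ/E)².
At 96% confidence, z = 2.054.
n = (2.054 × 10.2 / 3.86)² = 29.46
Round up: n = 30.

30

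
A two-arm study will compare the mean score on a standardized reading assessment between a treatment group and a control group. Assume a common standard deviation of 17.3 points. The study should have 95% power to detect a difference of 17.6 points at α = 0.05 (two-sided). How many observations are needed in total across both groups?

For two equal groups, n per group = 2·((z_{α/2} + z_β)·σ/δ)².
z_{α/2} = 1.960; z_β = 1.645 (power 95%).
n = 2 × (3.605 × 17.3 / 17.6)² = 2 × 12.56 = 25.12
Round up: n = 26 per group.
Total across both groups: 2 × 26 = 52.

52 total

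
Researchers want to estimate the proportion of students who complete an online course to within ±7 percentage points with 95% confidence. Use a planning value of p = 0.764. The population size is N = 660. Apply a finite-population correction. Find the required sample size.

For a proportion with margin E = 0.07 at 95% confidence, z = 1.960.
n = p̂(1−p̂)(z/E)² = 0.764 × 0.236 × (1.960/0.07)² = 141.36 — call this n₀.
Finite-population correction with N = 660: n = n₀ / (1 + (n₀−1)/N) = 141.36 / 1.213 = 116.54
Round up: n = 117.

n = 117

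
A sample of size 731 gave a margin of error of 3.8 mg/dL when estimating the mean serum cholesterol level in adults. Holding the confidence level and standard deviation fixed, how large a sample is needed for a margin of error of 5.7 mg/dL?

Margin of error scales as 1/√n, so n₂ = n₁·(E₁/E₂)².
n₂ = 731 × (3.8/5.7)² = 731 × 0.4444 = 324.86
Round up: n₂ = 325.

325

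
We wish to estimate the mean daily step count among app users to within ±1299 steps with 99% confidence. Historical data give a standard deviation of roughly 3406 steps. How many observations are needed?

For a mean, the margin of error is E = z·σ/√n, so n = (zσ/E)².
At 99% confidence, z = 2.576.
n = (2.576 × 3406 / 1299)² = 45.62
Round up: n = 46.

46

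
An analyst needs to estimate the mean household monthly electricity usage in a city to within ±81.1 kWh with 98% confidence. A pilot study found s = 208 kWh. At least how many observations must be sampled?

36

For a mean, the margin of error is E = z·σ/√n, so n = (zσ/E)².
At 98% confidence, z = 2.326.
n = (2.326 × 208 / 81.1)² = 35.59
Round up: n = 36.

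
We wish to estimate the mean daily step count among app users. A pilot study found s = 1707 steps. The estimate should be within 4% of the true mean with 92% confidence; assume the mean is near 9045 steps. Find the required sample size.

n = 69

For a mean, the margin of error is E = z·σ/√n, so n = (zσ/E)².
At 92% confidence, z = 1.751.
E = 4% of 9045 = 361.8 steps.
n = (1.751 × 1707 / 361.8)² = 68.25
Round up: n = 69.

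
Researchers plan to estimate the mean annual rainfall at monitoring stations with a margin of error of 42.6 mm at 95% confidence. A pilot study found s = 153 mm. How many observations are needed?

50

For a mean, the margin of error is E = z·σ/√n, so n = (zσ/E)².
At 95% confidence, z = 1.960.
n = (1.960 × 153 / 42.6)² = 49.55
Round up: n = 50.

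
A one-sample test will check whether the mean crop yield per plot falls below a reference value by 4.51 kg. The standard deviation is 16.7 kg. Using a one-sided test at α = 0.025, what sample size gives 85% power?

n = 124

For a one-sample z-test, n = ((z_α + z_β)·σ/δ)².
z_α = 1.960 (one-sided α = 0.025); z_β = 1.036 (power 85% → β = 0.15).
n = (2.996 × 16.7 / 4.51)² = 123.07
Round up: n = 124.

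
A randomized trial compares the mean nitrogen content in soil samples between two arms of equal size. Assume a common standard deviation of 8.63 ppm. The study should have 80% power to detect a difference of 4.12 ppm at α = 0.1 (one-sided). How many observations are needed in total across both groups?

80 total

For two equal groups, n per group = 2·((z_α + z_β)·σ/δ)².
z_α = 1.282; z_β = 0.842 (power 80%).
n = 2 × (2.124 × 8.63 / 4.12)² = 2 × 19.79 = 39.58
Round up: n = 40 per group.
Total across both groups: 2 × 40 = 80.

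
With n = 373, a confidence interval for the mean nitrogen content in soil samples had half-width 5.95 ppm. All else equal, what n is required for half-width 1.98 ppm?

Margin of error scales as 1/√n, so n₂ = n₁·(E₁/E₂)².
n₂ = 373 × (5.95/1.98)² = 373 × 9.03 = 3368.19
Round up: n₂ = 3369.

3369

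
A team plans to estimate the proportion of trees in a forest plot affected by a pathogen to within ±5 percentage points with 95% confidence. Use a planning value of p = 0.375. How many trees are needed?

n = 361

For a proportion with margin E = 0.05 at 95% confidence, z = 1.960.
n = p̂(1−p̂)(z/E)² = 0.375 × 0.625 × (1.960/0.05)² = 360.15
Round up: n = 361.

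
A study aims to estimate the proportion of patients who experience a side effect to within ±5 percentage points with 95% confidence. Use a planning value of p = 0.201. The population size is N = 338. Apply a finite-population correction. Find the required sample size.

143

For a proportion with margin E = 0.05 at 95% confidence, z = 1.960.
n = p̂(1−p̂)(z/E)² = 0.201 × 0.799 × (1.960/0.05)² = 246.78 — call this n₀.
Finite-population correction with N = 338: n = n₀ / (1 + (n₀−1)/N) = 246.78 / 1.727 = 142.90
Round up: n = 143.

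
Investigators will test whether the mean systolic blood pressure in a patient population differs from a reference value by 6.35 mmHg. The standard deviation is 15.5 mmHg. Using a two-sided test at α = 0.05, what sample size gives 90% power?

63

For a one-sample z-test, n = ((z_{α/2} + z_β)·σ/δ)².
z_{α/2} = 1.960 (two-sided α = 0.05); z_β = 1.282 (power 90% → β = 0.1).
n = (3.242 × 15.5 / 6.35)² = 62.62
Round up: n = 63.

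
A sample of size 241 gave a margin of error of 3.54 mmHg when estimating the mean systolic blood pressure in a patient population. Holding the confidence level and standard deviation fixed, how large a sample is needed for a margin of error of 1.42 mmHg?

Margin of error scales as 1/√n, so n₂ = n₁·(E₁/E₂)².
n₂ = 241 × (3.54/1.42)² = 241 × 6.215 = 1497.82
Round up: n₂ = 1498.

1498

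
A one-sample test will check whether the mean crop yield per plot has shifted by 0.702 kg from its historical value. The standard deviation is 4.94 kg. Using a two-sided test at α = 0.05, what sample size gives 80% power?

For a one-sample z-test, n = ((z_{α/2} + z_β)·σ/δ)².
z_{α/2} = 1.960 (two-sided α = 0.05); z_β = 0.842 (power 80% → β = 0.2).
n = (2.802 × 4.94 / 0.702)² = 388.79
Round up: n = 389.

389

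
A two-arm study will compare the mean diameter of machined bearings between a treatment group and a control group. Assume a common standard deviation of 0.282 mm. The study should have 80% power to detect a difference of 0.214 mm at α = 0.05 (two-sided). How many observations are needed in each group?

For two equal groups, n per group = 2·((z_{α/2} + z_β)·σ/δ)².
z_{α/2} = 1.960; z_β = 0.842 (power 80%).
n = 2 × (2.802 × 0.282 / 0.214)² = 2 × 13.63 = 27.26
Round up: n = 28 per group.

28 per group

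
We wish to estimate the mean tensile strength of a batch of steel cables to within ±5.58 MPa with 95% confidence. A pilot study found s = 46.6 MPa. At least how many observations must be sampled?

For a mean, the margin of error is E = z·σ/√n, so n = (zσ/E)².
At 95% confidence, z = 1.960.
n = (1.960 × 46.6 / 5.58)² = 267.93
Round up: n = 268.

268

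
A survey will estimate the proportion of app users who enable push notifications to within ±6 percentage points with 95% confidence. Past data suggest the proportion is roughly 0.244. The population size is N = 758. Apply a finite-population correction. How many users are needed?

n = 157

For a proportion with margin E = 0.06 at 95% confidence, z = 1.960.
n = p̂(1−p̂)(z/E)² = 0.244 × 0.756 × (1.960/0.06)² = 196.84 — call this n₀.
Finite-population correction with N = 758: n = n₀ / (1 + (n₀−1)/N) = 196.84 / 1.258 = 156.47
Round up: n = 157.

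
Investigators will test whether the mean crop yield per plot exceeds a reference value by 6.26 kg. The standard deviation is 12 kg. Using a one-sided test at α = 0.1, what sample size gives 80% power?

For a one-sample z-test, n = ((z_α + z_β)·σ/δ)².
z_α = 1.282 (one-sided α = 0.1); z_β = 0.842 (power 80% → β = 0.2).
n = (2.124 × 12 / 6.26)² = 16.58
Round up: n = 17.

17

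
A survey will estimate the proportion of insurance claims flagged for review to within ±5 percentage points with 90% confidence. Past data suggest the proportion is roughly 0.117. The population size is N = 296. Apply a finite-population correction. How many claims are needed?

For a proportion with margin E = 0.05 at 90% confidence, z = 1.645.
n = p̂(1−p̂)(z/E)² = 0.117 × 0.883 × (1.645/0.05)² = 111.82 — call this n₀.
Finite-population correction with N = 296: n = n₀ / (1 + (n₀−1)/N) = 111.82 / 1.374 = 81.38
Round up: n = 82.

n = 82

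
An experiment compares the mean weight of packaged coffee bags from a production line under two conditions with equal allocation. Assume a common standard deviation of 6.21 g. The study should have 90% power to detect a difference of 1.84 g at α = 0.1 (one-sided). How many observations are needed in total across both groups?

300 total

For two equal groups, n per group = 2·((z_α + z_β)·σ/δ)².
z_α = 1.282; z_β = 1.282 (power 90%).
n = 2 × (2.564 × 6.21 / 1.84)² = 2 × 74.88 = 149.76
Round up: n = 150 per group.
Total across both groups: 2 × 150 = 300.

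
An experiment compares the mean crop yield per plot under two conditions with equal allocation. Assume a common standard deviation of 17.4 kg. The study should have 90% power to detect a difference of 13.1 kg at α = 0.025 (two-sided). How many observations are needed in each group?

44 per group

For two equal groups, n per group = 2·((z_{α/2} + z_β)·σ/δ)².
z_{α/2} = 2.241; z_β = 1.282 (power 90%).
n = 2 × (3.523 × 17.4 / 13.1)² = 2 × 21.90 = 43.80
Round up: n = 44 per group.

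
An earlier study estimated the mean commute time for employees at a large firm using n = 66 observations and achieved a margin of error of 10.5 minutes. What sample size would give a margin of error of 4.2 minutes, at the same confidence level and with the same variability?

413

Margin of error scales as 1/√n, so n₂ = n₁·(E₁/E₂)².
n₂ = 66 × (10.5/4.2)² = 66 × 6.25 = 412.50
Round up: n₂ = 413.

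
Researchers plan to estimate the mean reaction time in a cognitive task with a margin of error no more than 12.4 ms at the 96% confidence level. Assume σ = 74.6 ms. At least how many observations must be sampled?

n = 153

For a mean, the margin of error is E = z·σ/√n, so n = (zσ/E)².
At 96% confidence, z = 2.054.
n = (2.054 × 74.6 / 12.4)² = 152.70
Round up: n = 153.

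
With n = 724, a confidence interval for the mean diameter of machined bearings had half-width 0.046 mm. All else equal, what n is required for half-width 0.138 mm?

Margin of error scales as 1/√n, so n₂ = n₁·(E₁/E₂)².
n₂ = 724 × (0.046/0.138)² = 724 × 0.1111 = 80.44
Round up: n₂ = 81.

81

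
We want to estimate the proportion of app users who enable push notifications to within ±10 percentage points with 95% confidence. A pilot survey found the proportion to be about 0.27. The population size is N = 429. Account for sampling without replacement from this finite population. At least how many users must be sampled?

For a proportion with margin E = 0.1 at 95% confidence, z = 1.960.
n = p̂(1−p̂)(z/E)² = 0.27 × 0.73 × (1.960/0.1)² = 75.72 — call this n₀.
Finite-population correction with N = 429: n = n₀ / (1 + (n₀−1)/N) = 75.72 / 1.174 = 64.50
Round up: n = 65.

n = 65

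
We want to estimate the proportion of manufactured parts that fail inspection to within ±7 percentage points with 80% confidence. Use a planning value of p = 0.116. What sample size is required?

For a proportion with margin E = 0.07 at 80% confidence, z = 1.282.
n = p̂(1−p̂)(z/E)² = 0.116 × 0.884 × (1.282/0.07)² = 34.39
Round up: n = 35.

35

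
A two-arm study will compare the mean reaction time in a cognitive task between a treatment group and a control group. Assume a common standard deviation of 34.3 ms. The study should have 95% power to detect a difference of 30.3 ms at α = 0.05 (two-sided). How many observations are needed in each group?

For two equal groups, n per group = 2·((z_{α/2} + z_β)·σ/δ)².
z_{α/2} = 1.960; z_β = 1.645 (power 95%).
n = 2 × (3.605 × 34.3 / 30.3)² = 2 × 16.65 = 33.30
Round up: n = 34 per group.

34 per group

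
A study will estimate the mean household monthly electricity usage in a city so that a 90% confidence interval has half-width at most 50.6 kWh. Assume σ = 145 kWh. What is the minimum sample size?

For a mean, the margin of error is E = z·σ/√n, so n = (zσ/E)².
At 90% confidence, z = 1.645.
n = (1.645 × 145 / 50.6)² = 22.22
Round up: n = 23.

23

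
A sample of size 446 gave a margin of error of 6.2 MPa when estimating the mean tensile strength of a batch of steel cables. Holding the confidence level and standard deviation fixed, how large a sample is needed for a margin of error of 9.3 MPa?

199

Margin of error scales as 1/√n, so n₂ = n₁·(E₁/E₂)².
n₂ = 446 × (6.2/9.3)² = 446 × 0.4444 = 198.20
Round up: n₂ = 199.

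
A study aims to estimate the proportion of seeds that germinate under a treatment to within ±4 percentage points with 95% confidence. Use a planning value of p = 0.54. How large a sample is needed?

597

For a proportion with margin E = 0.04 at 95% confidence, z = 1.960.
n = p̂(1−p̂)(z/E)² = 0.54 × 0.46 × (1.960/0.04)² = 596.41
Round up: n = 597.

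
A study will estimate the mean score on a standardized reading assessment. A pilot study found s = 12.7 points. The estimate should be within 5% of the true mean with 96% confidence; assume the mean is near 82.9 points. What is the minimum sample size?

For a mean, the margin of error is E = z·σ/√n, so n = (zσ/E)².
At 96% confidence, z = 2.054.
E = 5% of 82.9 = 4.145 points.
n = (2.054 × 12.7 / 4.145)² = 39.61
Round up: n = 40.

n = 40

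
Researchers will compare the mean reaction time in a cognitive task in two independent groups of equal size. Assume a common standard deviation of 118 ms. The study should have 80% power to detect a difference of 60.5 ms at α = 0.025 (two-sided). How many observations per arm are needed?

73 per group

For two equal groups, n per group = 2·((z_{α/2} + z_β)·σ/δ)².
z_{α/2} = 2.241; z_β = 0.842 (power 80%).
n = 2 × (3.083 × 118 / 60.5)² = 2 × 36.16 = 72.32
Round up: n = 73 per group.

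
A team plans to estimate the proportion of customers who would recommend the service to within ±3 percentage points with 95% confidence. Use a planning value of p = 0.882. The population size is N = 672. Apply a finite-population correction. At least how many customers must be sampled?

268

For a proportion with margin E = 0.03 at 95% confidence, z = 1.960.
n = p̂(1−p̂)(z/E)² = 0.882 × 0.118 × (1.960/0.03)² = 444.24 — call this n₀.
Finite-population correction with N = 672: n = n₀ / (1 + (n₀−1)/N) = 444.24 / 1.66 = 267.61
Round up: n = 268.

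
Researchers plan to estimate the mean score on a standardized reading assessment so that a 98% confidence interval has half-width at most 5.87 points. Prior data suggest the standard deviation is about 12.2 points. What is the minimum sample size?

24

For a mean, the margin of error is E = z·σ/√n, so n = (zσ/E)².
At 98% confidence, z = 2.326.
n = (2.326 × 12.2 / 5.87)² = 23.37
Round up: n = 24.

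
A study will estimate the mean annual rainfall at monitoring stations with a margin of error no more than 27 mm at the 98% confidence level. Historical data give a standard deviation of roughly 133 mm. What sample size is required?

For a mean, the margin of error is E = z·σ/√n, so n = (zσ/E)².
At 98% confidence, z = 2.326.
n = (2.326 × 133 / 27)² = 131.28
Round up: n = 132.

n = 132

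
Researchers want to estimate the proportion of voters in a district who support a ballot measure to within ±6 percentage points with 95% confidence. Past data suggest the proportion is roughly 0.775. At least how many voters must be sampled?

For a proportion with margin E = 0.06 at 95% confidence, z = 1.960.
n = p̂(1−p̂)(z/E)² = 0.775 × 0.225 × (1.960/0.06)² = 186.08
Round up: n = 187.

187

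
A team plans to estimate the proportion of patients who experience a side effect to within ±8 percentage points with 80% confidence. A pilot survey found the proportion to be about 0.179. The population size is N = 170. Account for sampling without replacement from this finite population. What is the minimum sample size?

n = 32

For a proportion with margin E = 0.08 at 80% confidence, z = 1.282.
n = p̂(1−p̂)(z/E)² = 0.179 × 0.821 × (1.282/0.08)² = 37.74 — call this n₀.
Finite-population correction with N = 170: n = n₀ / (1 + (n₀−1)/N) = 37.74 / 1.216 = 31.04
Round up: n = 32.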